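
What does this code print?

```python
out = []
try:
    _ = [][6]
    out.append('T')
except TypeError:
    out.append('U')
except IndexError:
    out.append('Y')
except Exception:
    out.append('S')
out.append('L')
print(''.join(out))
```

Execution trace: 'Y' (except IndexError) → 'L' (after the try/except). Output: YL

Answer: YL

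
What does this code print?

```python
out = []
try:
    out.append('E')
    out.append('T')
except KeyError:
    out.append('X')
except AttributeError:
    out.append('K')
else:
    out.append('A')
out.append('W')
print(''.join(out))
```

Execution trace: 'E' (try body) → 'T' (try body, no exception) → 'A' (else) → 'W' (after the try/except). Output: ETAW

Answer: ETAW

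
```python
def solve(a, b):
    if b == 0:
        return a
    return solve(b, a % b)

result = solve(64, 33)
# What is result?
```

solve(64, 33) -> solve(33, 31) -> solve(31, 2) -> solve(2, 1) -> solve(1, 0) -> 1

Answer: 1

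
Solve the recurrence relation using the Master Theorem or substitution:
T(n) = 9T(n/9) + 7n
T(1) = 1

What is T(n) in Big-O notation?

By Master Theorem: a=9, b=9, f(n)=7n. Since log_9(9) = 1 and f(n) = Θ(n^1), Case 2 applies. T(n) = O(n log n).

Answer: O(n log n)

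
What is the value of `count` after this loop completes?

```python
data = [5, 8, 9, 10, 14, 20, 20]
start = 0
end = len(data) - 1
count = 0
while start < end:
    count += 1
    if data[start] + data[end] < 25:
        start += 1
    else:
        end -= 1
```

Steps to find pair summing to 25
`count` takes the values: 0 → 1 → 2 → 3 → 4 → 5 → 6

Answer: 6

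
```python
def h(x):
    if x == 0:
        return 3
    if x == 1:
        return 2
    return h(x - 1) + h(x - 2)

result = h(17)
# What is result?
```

Build up from base cases: h(0)=3, h(1)=2, h(2)=5, h(3)=7, h(4)=12, h(5)=19, h(6)=31, ..., h(17)=6155

Answer: 6155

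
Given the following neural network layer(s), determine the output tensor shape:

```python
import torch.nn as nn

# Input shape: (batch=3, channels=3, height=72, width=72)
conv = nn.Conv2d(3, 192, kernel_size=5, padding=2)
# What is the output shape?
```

Input: (3, 3, 72, 72) -> Output: (3, 192, 72, 72)

Answer: (3, 192, 72, 72)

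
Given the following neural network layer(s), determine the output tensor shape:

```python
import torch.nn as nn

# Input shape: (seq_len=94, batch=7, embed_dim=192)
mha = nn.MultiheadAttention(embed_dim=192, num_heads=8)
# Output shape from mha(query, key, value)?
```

Input: (94, 7, 192) -> Output: (94, 7, 192)

Answer: (94, 7, 192)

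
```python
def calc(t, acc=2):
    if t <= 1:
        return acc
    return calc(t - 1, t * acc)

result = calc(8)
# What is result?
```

Accumulator trace (n, acc): (8, 2) -> (7, 16) -> (6, 112) -> (5, 672) -> (4, 3360) -> (3, 13440) -> (2, 40320) -> (1, 80640) -> return 80640

Answer: 80640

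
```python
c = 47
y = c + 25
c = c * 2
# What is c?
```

Trace:
`c = 47` → c = 47
`y = c + 25` → y = 72
`c = c * 2` → c = 94
So c = 94

Answer: 94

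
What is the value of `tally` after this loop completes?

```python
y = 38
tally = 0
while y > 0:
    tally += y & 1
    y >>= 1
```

Count set bits in 38 (binary: 0b100110)
`tally` takes the values: 0 → 1 → 2 → 3

Answer: 3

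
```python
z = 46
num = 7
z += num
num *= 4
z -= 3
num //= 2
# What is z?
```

Trace:
`z = 46` → z = 46
`num = 7` → num = 7
`z += num` → z = 53
`num *= 4` → num = 28
`z -= 3` → z = 50
`num //= 2` → num = 14
So z = 50

Answer: 50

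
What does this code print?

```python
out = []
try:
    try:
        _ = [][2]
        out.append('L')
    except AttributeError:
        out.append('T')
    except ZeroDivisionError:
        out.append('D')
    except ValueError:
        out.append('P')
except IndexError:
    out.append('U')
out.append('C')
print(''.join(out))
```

Execution trace: 'U' (outer except IndexError) → 'C' (after the try/except). Output: UC

Answer: UC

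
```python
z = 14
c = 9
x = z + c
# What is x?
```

Trace:
`z = 14` → z = 14
`c = 9` → c = 9
`x = z + c` → x = 23
So x = 23

Answer: 23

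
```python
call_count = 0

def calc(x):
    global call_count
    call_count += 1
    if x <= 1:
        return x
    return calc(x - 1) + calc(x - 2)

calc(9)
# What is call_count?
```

Calls(x) = 1 + Calls(x-1) + Calls(x-2); Calls(0)=Calls(1)=1. For x=9 this gives 109.

Answer: 109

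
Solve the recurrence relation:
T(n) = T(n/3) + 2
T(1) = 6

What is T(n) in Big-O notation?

Each step divides n by 3 and adds 2. After log_3(n) steps we reach T(1)=6. So T(n) = 2·log_3(n) + 6 = O(log n).

Answer: O(log n)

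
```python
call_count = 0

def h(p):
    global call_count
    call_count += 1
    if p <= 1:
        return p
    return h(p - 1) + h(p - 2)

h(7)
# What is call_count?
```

Calls(p) = 1 + Calls(p-1) + Calls(p-2); Calls(0)=Calls(1)=1. For p=7 this gives 41.

Answer: 41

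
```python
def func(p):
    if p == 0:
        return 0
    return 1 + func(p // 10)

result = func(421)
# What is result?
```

Count of digits of 421: 3

Answer: 3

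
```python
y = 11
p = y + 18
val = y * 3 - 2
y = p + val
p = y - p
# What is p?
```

Trace:
`y = 11` → y = 11
`p = y + 18` → p = 29
`val = y * 3 - 2` → val = 31
`y = p + val` → y = 60
`p = y - p` → p = 31
So p = 31

Answer: 31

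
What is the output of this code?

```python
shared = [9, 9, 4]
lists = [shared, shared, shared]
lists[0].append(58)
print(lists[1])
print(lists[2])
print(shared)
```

Key concept: list of same reference.
Step by step:
`shared = [9, 9, 4]` → shared = [9, 9, 4]
`lists = [shared, shared, shared]` → lists = [[9, 9, 4], [9, 9, 4], [9, 9, 4]]
`lists[0].append(58)` → shared = [9, 9, 4, 58]; lists = [[9, 9, 4, 58], [9, 9, 4, 58], [9, 9, 4, 58]]
`print(lists[1])` → prints [9, 9, 4, 58]
`print(lists[2])` → prints [9, 9, 4, 58]
`print(shared)` → prints [9, 9, 4, 58]

Answer:
[9, 9, 4, 58]
[9, 9, 4, 58]
[9, 9, 4, 58]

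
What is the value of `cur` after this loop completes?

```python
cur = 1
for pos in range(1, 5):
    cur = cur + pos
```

Start at 1, add 1 through 4
`cur` takes the values: 1 → 2 → 4 → 7 → 11

Answer: 11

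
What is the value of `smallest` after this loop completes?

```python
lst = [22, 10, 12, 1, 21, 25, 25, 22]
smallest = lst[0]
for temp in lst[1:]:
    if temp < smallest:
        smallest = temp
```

Minimum of [22, 10, 12, 1, 21, 25, 25, 22]
`smallest` takes the values: 22 → 10 → 1

Answer: 1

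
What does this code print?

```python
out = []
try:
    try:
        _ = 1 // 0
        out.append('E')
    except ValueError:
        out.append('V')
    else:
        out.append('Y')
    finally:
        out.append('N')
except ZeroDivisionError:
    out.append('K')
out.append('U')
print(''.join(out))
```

Execution trace: 'N' (inner finally) → 'K' (outer except ZeroDivisionError) → 'U' (after the try/except). Output: NKU

Answer: NKU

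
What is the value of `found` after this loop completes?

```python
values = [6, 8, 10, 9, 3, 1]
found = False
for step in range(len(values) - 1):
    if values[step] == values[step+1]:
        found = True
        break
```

Check consecutive duplicates in [6, 8, 10, 9, 3, 1]
`found` takes the values: False

Answer: False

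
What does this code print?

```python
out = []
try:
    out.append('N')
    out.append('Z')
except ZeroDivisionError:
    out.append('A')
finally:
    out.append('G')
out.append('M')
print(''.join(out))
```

Execution trace: 'N' (try body) → 'Z' (try body, no exception) → 'G' (finally) → 'M' (after the try/except). Output: NZGM

Answer: NZGM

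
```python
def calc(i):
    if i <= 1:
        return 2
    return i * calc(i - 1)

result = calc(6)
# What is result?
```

calc(6) = 6 * 5 * 4 * 3 * 2 * 2 = 1440

Answer: 1440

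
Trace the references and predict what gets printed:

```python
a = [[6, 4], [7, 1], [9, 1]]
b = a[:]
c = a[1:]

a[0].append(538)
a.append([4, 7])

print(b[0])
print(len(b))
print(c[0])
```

Key concept: slice with nested mutation.
Step by step:
`a = [[6, 4], [7, 1], [9, 1]]` → a = [[6, 4], [7, 1], [9, 1]]
`b = a[:]` → b = [[6, 4], [7, 1], [9, 1]]
`c = a[1:]` → c = [[7, 1], [9, 1]]
`a[0].append(538)` → a = [[6, 4, 538], [7, 1], [9, 1]]; b = [[6, 4, 538], [7, 1], [9, 1]]
`a.append([4, 7])` → a = [[6, 4, 538], [7, 1], [9, 1], [4, 7]]
`print(b[0])` → prints [6, 4, 538]
`print(len(b))` → prints 3
`print(c[0])` → prints [7, 1]

Answer:
[6, 4, 538]
3
[7, 1]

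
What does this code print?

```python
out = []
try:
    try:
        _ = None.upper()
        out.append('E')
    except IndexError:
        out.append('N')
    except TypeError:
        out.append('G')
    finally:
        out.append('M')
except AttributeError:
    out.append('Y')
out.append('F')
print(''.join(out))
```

Execution trace: 'M' (inner finally) → 'Y' (outer except AttributeError) → 'F' (after the try/except). Output: MYF

Answer: MYF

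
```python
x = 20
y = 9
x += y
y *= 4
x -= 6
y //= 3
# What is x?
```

Trace:
`x = 20` → x = 20
`y = 9` → y = 9
`x += y` → x = 29
`y *= 4` → y = 36
`x -= 6` → x = 23
`y //= 3` → y = 12
So x = 23

Answer: 23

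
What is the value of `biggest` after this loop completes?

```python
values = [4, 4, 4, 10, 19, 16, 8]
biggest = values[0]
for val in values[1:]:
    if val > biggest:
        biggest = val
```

Maximum of [4, 4, 4, 10, 19, 16, 8]
`biggest` takes the values: 4 → 10 → 19

Answer: 19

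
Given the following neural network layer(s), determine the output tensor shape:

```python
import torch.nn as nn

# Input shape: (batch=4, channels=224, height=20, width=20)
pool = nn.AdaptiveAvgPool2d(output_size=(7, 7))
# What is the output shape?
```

Input: (4, 224, 20, 20) -> Output: (4, 224, 7, 7)

Answer: (4, 224, 7, 7)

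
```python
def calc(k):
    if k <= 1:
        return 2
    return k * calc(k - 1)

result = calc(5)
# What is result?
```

calc(5) = 5 * 4 * 3 * 2 * 2 = 240

Answer: 240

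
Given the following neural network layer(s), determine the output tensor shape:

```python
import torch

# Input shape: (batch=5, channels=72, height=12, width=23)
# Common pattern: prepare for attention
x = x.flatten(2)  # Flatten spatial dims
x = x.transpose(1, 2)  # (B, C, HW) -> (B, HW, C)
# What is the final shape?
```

Input: (5, 72, 12, 23) -> after flatten(2): (5, 72, 276) -> Output: (5, 276, 72)

Answer: (5, 276, 72)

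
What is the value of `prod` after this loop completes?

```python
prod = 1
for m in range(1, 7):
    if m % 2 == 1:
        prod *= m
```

Product of odd numbers 1 to 6
`prod` takes the values: 1 → 3 → 15

Answer: 15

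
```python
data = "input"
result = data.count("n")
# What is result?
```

Trace:
`data = "input"` → data = 'input'
`result = data.count("n")` → result = 1
So result = 1

Answer: 1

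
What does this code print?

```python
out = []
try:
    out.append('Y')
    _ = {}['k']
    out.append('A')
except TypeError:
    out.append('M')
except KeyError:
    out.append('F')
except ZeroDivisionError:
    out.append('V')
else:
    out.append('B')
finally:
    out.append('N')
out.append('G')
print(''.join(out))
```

Execution trace: 'Y' (try body) → 'F' (except KeyError) → 'N' (finally) → 'G' (after the try/except). Output: YFNG

Answer: YFNG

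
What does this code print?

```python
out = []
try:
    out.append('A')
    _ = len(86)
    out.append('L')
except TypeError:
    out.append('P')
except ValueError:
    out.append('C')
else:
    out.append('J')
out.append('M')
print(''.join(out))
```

Execution trace: 'A' (try body) → 'P' (except TypeError) → 'M' (after the try/except). Output: APM

Answer: APM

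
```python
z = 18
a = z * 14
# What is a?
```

Trace:
`z = 18` → z = 18
`a = z * 14` → a = 252
So a = 252

Answer: 252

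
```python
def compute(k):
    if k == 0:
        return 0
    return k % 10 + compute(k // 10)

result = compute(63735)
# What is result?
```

Sum of digits of 63735: 5 + 3 + 7 + 3 + 6 = 24

Answer: 24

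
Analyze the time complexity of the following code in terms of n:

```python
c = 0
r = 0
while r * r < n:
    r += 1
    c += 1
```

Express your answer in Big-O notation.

Each loop level contributes: √n. Multiplying the contributions gives O(√n).

Answer: O(√n)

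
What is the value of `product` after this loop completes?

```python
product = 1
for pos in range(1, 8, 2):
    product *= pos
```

Product of 1, 3, 5, ... up to 7
`product` takes the values: 1 → 3 → 15 → 105

Answer: 105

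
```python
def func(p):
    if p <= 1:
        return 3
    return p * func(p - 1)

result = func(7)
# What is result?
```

func(7) = 7 * 6 * 5 * 4 * 3 * 2 * 3 = 15120

Answer: 15120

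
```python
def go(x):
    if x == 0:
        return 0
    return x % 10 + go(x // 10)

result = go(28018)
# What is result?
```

Sum of digits of 28018: 8 + 1 + 0 + 8 + 2 = 19

Answer: 19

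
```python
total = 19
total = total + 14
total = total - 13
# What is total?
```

Trace:
`total = 19` → total = 19
`total = total + 14` → total = 33
`total = total - 13` → total = 20
So total = 20

Answer: 20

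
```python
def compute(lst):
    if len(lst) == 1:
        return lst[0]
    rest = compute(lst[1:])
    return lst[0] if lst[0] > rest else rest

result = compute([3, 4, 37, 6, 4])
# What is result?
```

Recursive max over [3, 4, 37, 6, 4] = 37

Answer: 37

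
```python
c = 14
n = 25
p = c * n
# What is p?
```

Trace:
`c = 14` → c = 14
`n = 25` → n = 25
`p = c * n` → p = 350
So p = 350

Answer: 350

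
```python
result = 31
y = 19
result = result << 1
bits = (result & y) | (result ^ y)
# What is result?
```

Trace:
`result = 31` → result = 31
`y = 19` → y = 19
`result = result << 1` → result = 62
`bits = (result & y) | (result ^ y)` → bits = 63
So result = 62

Answer: 62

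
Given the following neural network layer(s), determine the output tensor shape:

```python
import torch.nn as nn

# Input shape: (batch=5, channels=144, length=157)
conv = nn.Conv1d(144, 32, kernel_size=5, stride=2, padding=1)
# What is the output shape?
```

Input: (5, 144, 157) -> Output: (5, 32, 78)

Answer: (5, 32, 78)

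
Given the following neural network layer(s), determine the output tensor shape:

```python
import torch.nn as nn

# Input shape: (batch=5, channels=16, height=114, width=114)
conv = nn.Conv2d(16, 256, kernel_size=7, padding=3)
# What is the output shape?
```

Input: (5, 16, 114, 114) -> Output: (5, 256, 114, 114)

Answer: (5, 256, 114, 114)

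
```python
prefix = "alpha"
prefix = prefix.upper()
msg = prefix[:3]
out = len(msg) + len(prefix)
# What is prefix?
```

Trace:
`prefix = "alpha"` → prefix = 'alpha'
`prefix = prefix.upper()` → prefix = 'ALPHA'
`msg = prefix[:3]` → msg = 'ALP'
`out = len(msg) + len(prefix)` → out = 8
So prefix = 'ALPHA'

Answer: 'ALPHA'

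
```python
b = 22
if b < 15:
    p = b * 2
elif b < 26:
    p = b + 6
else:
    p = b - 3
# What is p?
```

Trace:
`b = 22` → b = 22
`if b < 15: ...` → b < 15 is False, b < 26 is True → p = 28
So p = 28

Answer: 28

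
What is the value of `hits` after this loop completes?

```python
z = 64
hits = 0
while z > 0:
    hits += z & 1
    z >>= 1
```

Count set bits in 64 (binary: 0b1000000)
`hits` takes the values: 0 → 1

Answer: 1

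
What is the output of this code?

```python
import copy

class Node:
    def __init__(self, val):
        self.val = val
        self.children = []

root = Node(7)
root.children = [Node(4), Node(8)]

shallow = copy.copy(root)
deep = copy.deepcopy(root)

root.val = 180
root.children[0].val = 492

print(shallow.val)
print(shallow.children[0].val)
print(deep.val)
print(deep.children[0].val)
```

Key concept: deep copy with custom objects.
Step by step:
`root = Node(7)` → root = Node(val=7, children=[])
`root.children = [Node(4), Node(8)]` → root = Node(val=7, children=[Node(val=4, children=[]), Node(val=8, children=[])])
`shallow = copy.copy(root)` → shallow = Node(val=7, children=[Node(val=4, children=[]), Node(val=8, children=[])])
`deep = copy.deepcopy(root)` → deep = Node(val=7, children=[Node(val=4, children=[]), Node(val=8, children=[])])
`root.val = 180` → root = Node(val=180, children=[Node(val=4, children=[]), Node(val=8, children=[])])
`root.children[0].val = 492` → root = Node(val=180, children=[Node(val=492, children=[]), Node(val=8, children=[])]); shallow = Node(val=7, children=[Node(val=492, children=[]), Node(val=8, children=[])])
`print(shallow.val)` → prints 7
`print(shallow.children[0].val)` → prints 492
`print(deep.val)` → prints 7
`print(deep.children[0].val)` → prints 4

Answer:
7
492
7
4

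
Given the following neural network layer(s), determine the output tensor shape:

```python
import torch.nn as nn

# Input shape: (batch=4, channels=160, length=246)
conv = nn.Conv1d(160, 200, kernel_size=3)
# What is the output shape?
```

Input: (4, 160, 246) -> Output: (4, 200, 244)

Answer: (4, 200, 244)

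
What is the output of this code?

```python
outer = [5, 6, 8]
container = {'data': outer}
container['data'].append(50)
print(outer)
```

Key concept: dict holds reference to list.
Step by step:
`outer = [5, 6, 8]` → outer = [5, 6, 8]
`container = {'data': outer}` → container = {'data': [5, 6, 8]}
`container['data'].append(50)` → outer = [5, 6, 8, 50]; container = {'data': [5, 6, 8, 50]}
`print(outer)` → prints [5, 6, 8, 50]

Answer: [5, 6, 8, 50]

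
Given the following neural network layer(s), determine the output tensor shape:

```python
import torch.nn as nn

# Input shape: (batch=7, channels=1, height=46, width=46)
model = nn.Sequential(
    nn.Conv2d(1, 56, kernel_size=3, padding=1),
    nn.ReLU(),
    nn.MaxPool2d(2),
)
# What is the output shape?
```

Input: (7, 1, 46, 46) -> after Conv2d: (7, 56, 46, 46) -> after ReLU: (7, 56, 46, 46) -> Output: (7, 56, 23, 23)

Answer: (7, 56, 23, 23)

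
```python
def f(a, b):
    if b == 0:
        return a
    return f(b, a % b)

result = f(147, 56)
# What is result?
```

f(147, 56) -> f(56, 35) -> f(35, 21) -> f(21, 14) -> f(14, 7) -> f(7, 0) -> 7

Answer: 7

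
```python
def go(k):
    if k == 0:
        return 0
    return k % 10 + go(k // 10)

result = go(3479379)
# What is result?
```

Sum of digits of 3479379: 9 + 7 + 3 + 9 + 7 + 4 + 3 = 42

Answer: 42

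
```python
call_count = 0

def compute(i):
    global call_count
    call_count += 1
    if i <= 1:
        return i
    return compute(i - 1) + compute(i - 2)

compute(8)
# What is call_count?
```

Calls(i) = 1 + Calls(i-1) + Calls(i-2); Calls(0)=Calls(1)=1. For i=8 this gives 67.

Answer: 67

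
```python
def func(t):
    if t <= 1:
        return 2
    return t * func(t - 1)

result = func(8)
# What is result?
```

func(8) = 8 * 7 * 6 * 5 * 4 * 3 * 2 * 2 = 80640

Answer: 80640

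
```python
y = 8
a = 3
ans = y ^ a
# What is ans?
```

Trace:
`y = 8` → y = 8
`a = 3` → a = 3
`ans = y ^ a` → ans = 11
So ans = 11

Answer: 11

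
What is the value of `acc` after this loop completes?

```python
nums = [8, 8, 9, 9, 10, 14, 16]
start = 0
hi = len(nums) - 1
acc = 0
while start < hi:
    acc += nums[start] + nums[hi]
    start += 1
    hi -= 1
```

Sum of pairs from ends
`acc` takes the values: 0 → 24 → 46 → 65

Answer: 65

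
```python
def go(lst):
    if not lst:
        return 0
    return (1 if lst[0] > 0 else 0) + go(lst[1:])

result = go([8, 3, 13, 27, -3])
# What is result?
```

Count of positive elements in [8, 3, 13, 27, -3] = 4

Answer: 4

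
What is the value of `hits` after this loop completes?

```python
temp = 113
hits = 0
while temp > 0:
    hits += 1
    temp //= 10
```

Count digits by repeated division by 10
`hits` takes the values: 0 → 1 → 2 → 3

Answer: 3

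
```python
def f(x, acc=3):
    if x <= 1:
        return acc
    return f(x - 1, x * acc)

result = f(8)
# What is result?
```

Accumulator trace (n, acc): (8, 3) -> (7, 24) -> (6, 168) -> (5, 1008) -> (4, 5040) -> (3, 20160) -> (2, 60480) -> (1, 120960) -> return 120960

Answer: 120960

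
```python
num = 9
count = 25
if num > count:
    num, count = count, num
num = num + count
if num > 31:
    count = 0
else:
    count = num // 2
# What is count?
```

Trace:
`num = 9` → num = 9
`count = 25` → count = 25
`if num > count: ...` → num > count is False → no variable changes
`num = num + count` → num = 34
`if num > 31: ...` → num > 31 is True → count = 0
So count = 0

Answer: 0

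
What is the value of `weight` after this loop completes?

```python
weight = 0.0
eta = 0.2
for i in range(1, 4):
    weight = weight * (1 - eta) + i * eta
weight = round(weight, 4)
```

Moving average with lr=0.2
`weight` takes the values: 0.0 → 0.2 → 0.56 → 1.048

Answer: 1.048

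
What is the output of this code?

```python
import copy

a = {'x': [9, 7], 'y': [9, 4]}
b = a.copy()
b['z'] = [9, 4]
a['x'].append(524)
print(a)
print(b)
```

Key concept: shallow copy of dict with mutable values.
Step by step:
`a = {'x': [9, 7], 'y': [9, 4]}` → a = {'x': [9, 7], 'y': [9, 4]}
`b = a.copy()` → b = {'x': [9, 7], 'y': [9, 4]}
`b['z'] = [9, 4]` → b = {'x': [9, 7], 'y': [9, 4], 'z': [9, 4]}
`a['x'].append(524)` → a = {'x': [9, 7, 524], 'y': [9, 4]}; b = {'x': [9, 7, 524], 'y': [9, 4], 'z': [9, 4]}
`print(a)` → prints {'x': [9, 7, 524], 'y': [9, 4]}
`print(b)` → prints {'x': [9, 7, 524], 'y': [9, 4], 'z': [9, 4]}

Answer:
{'x': [9, 7, 524], 'y': [9, 4]}
{'x': [9, 7, 524], 'y': [9, 4], 'z': [9, 4]}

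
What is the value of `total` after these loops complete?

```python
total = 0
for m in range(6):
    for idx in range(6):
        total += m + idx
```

Sum of all m+idx for m,idx in 6x6
`total` takes the values: 0 → 1 → 3 → 6 → 10 → 15 → 16 → 18 → 21 → 25 → 30 → 36 → 38 → 41 → 45 → 50 → 56 → 63 → 66 → 70 → 75 → 81 → 88 → 96 → 100 → 105 → 111 → 118 → 126 → 135 → 140 → 146 → 153 → 161 → 170 → 180

Answer: 180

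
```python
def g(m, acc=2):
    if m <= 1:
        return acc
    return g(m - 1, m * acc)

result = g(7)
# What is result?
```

Accumulator trace (n, acc): (7, 2) -> (6, 14) -> (5, 84) -> (4, 420) -> (3, 1680) -> (2, 5040) -> (1, 10080) -> return 10080

Answer: 10080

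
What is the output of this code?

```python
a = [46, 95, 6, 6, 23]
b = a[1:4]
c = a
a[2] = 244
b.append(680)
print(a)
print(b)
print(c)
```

Key concept: slice vs alias.
Step by step:
`a = [46, 95, 6, 6, 23]` → a = [46, 95, 6, 6, 23]
`b = a[1:4]` → b = [95, 6, 6]
`c = a` → c = [46, 95, 6, 6, 23] (same object as a)
`a[2] = 244` → a = [46, 95, 244, 6, 23] (same object as c); c = [46, 95, 244, 6, 23] (same object as a)
`b.append(680)` → b = [95, 6, 6, 680]
`print(a)` → prints [46, 95, 244, 6, 23]
`print(b)` → prints [95, 6, 6, 680]
`print(c)` → prints [46, 95, 244, 6, 23]

Answer:
[46, 95, 244, 6, 23]
[95, 6, 6, 680]
[46, 95, 244, 6, 23]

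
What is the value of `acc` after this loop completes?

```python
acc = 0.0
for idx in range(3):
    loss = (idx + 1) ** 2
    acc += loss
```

Sum of squared losses 1² + 2² + ... + 3²
`acc` takes the values: 0.0 → 1.0 → 5.0 → 14.0

Answer: 14.0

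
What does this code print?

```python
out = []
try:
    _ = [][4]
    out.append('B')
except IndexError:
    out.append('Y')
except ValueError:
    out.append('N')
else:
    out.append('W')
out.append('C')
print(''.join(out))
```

Execution trace: 'Y' (except IndexError) → 'C' (after the try/except). Output: YC

Answer: YC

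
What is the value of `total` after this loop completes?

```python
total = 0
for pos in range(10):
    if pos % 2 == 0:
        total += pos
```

Sum of even numbers 0 to 9
`total` takes the values: 0 → 2 → 6 → 12 → 20

Answer: 20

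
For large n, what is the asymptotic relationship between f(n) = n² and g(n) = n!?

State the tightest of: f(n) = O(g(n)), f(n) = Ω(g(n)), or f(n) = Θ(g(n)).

n² vs n!: f(n) = O(g(n)) but not Ω(g(n)) — n! grows strictly faster than n².

Answer: f(n) = O(g(n)) but not Ω(g(n)) — n! grows strictly faster than n².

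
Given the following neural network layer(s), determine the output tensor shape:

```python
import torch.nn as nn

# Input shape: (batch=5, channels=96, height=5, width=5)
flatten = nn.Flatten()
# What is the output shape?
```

Input: (5, 96, 5, 5) -> Output: (5, 2400)

Answer: (5, 2400)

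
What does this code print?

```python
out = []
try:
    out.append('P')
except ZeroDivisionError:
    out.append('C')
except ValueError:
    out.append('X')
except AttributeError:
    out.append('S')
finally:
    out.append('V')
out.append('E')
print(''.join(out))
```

Execution trace: 'P' (try body, no exception) → 'V' (finally) → 'E' (after the try/except). Output: PVE

Answer: PVE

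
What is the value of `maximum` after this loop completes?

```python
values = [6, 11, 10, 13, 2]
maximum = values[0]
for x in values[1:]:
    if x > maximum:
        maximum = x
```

Maximum of [6, 11, 10, 13, 2]
`maximum` takes the values: 6 → 11 → 13

Answer: 13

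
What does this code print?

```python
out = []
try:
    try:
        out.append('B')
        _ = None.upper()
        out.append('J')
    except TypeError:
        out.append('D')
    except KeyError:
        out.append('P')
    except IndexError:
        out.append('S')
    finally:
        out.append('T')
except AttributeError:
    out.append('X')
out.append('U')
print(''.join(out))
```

Execution trace: 'B' (try body) → 'T' (finally) → 'X' (outer except AttributeError) → 'U' (after the try/except). Output: BTXU

Answer: BTXU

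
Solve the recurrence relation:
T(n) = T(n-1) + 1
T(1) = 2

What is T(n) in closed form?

Unrolling: T(n) = T(1) + 1·(n-1) = 2 + 1(n-1) = n + 1.

Answer: T(n) = n + 1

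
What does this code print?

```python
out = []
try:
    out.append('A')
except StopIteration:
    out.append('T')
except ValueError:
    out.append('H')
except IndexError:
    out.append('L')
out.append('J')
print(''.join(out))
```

Execution trace: 'A' (try body, no exception) → 'J' (after the try/except). Output: AJ

Answer: AJ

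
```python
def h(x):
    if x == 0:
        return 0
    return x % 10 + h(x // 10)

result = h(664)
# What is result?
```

Sum of digits of 664: 4 + 6 + 6 = 16

Answer: 16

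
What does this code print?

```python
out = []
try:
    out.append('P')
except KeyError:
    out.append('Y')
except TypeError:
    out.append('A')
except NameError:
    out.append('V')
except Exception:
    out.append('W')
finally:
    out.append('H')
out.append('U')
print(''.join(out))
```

Execution trace: 'P' (try body, no exception) → 'H' (finally) → 'U' (after the try/except). Output: PHU

Answer: PHU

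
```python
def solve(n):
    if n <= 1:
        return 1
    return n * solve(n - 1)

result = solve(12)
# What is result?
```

solve(12) = 12 * 11 * 10 * 9 * 8 * 7 * 6 * 5 * 4 * 3 * 2 * 1 = 479001600

Answer: 479001600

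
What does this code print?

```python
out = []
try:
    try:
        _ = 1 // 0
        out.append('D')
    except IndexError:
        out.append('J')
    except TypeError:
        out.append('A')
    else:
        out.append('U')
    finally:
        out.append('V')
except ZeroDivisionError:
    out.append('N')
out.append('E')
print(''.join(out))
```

Execution trace: 'V' (finally) → 'N' (outer except ZeroDivisionError) → 'E' (after the try/except). Output: VNE

Answer: VNE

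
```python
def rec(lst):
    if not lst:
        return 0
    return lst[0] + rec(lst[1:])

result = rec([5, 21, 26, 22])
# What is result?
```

5 + 21 + 26 + 22 + 0 = 74

Answer: 74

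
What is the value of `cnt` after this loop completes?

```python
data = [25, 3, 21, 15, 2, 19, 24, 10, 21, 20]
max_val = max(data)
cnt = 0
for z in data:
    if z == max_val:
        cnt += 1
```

Count of max value 25 in [25, 3, 21, 15, 2, 19, 24, 10, 21, 20]
`cnt` takes the values: 0 → 1

Answer: 1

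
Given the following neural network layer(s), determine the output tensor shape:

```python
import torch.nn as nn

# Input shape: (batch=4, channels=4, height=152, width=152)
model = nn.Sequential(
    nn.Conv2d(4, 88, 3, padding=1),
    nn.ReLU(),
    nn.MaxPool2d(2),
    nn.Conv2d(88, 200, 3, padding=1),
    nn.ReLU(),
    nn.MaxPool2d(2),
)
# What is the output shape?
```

Input: (4, 4, 152, 152) -> after first Conv2d: (4, 88, 152, 152) -> after first MaxPool2d: (4, 88, 76, 76) -> after second Conv2d: (4, 200, 76, 76) -> Output: (4, 200, 38, 38)

Answer: (4, 200, 38, 38)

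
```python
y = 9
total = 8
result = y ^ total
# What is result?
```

Trace:
`y = 9` → y = 9
`total = 8` → total = 8
`result = y ^ total` → result = 1
So result = 1

Answer: 1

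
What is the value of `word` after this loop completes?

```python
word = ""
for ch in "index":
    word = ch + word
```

Reverse 'index'
`word` takes the values: "" → "i" → "ni" → "dni" → "edni" → "xedni"

Answer: "xedni"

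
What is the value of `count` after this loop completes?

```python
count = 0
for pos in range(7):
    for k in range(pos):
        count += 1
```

Triangle number: 0+1+2+...+6
`count` takes the values: 0 → 1 → 2 → 3 → 4 → 5 → 6 → 7 → 8 → 9 → 10 → 11 → 12 → 13 → 14 → 15 → 16 → 17 → 18 → 19 → 20 → 21

Answer: 21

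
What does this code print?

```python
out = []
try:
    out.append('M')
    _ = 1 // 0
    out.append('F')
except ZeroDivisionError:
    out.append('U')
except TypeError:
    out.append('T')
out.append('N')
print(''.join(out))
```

Execution trace: 'M' (try body) → 'U' (except ZeroDivisionError) → 'N' (after the try/except). Output: MUN

Answer: MUN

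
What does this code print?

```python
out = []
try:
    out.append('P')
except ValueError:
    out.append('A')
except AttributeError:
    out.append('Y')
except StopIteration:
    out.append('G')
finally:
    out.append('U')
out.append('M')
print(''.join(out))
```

Execution trace: 'P' (try body, no exception) → 'U' (finally) → 'M' (after the try/except). Output: PUM

Answer: PUM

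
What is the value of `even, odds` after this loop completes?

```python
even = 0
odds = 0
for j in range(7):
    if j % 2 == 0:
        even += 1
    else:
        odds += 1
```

Count evens and odds in range(7)
`even, odds` takes the values: (0, 0) → (1, 0) → (1, 1) → (2, 1) → (2, 2) → (3, 2) → (3, 3) → (4, 3)

Answer: 4, 3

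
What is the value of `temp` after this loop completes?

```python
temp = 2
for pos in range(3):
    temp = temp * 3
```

Multiply by 3, 3 times: 2 * 3^3 = 54
`temp` takes the values: 2 → 6 → 18 → 54

Answer: 54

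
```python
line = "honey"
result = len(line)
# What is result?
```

Trace:
`line = "honey"` → line = 'honey'
`result = len(line)` → result = 5
So result = 5

Answer: 5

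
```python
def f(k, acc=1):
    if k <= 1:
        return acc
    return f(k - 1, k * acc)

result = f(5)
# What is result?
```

Accumulator trace (n, acc): (5, 1) -> (4, 5) -> (3, 20) -> (2, 60) -> (1, 120) -> return 120

Answer: 120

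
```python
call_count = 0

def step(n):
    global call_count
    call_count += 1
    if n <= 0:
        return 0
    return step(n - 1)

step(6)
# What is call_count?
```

Linear recursion stepping by 1: 7 calls from n=6 down to ≤0.

Answer: 7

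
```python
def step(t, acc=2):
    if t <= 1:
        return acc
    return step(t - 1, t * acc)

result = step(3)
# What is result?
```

Accumulator trace (n, acc): (3, 2) -> (2, 6) -> (1, 12) -> return 12

Answer: 12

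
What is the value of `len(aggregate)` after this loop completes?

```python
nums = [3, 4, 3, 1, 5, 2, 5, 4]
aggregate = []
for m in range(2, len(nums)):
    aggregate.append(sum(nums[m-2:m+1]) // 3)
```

Number of 3-element averages
`aggregate` takes the values: [] → [3] → [3, 2] → [3, 2, 3] → [3, 2, 3, 2] → [3, 2, 3, 2, 4] → [3, 2, 3, 2, 4, 3]
So `len(aggregate)` = 6

Answer: 6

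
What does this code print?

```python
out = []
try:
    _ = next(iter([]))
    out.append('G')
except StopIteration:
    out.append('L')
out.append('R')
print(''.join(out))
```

Execution trace: 'L' (except StopIteration) → 'R' (after the try/except). Output: LR

Answer: LR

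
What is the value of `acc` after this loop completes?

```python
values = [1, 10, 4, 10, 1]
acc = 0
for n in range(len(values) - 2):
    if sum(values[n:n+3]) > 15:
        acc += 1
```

Count windows with sum > 15
`acc` takes the values: 0 → 1

Answer: 1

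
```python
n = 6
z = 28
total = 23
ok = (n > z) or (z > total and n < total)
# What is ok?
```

Trace:
`n = 6` → n = 6
`z = 28` → z = 28
`total = 23` → total = 23
`ok = (n > z) or (z > total and n < total)` → ok = True
So ok = True

Answer: True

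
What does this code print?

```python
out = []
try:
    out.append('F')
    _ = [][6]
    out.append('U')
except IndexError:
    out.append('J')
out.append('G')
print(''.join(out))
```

Execution trace: 'F' (try body) → 'J' (except IndexError) → 'G' (after the try/except). Output: FJG

Answer: FJG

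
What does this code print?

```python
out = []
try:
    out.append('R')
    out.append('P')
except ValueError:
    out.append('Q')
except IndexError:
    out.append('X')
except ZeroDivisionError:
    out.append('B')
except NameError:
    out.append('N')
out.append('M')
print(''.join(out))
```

Execution trace: 'R' (try body) → 'P' (try body, no exception) → 'M' (after the try/except). Output: RPM

Answer: RPM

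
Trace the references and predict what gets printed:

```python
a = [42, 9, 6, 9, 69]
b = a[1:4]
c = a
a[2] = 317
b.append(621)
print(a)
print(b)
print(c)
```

Key concept: slice vs alias.
Step by step:
`a = [42, 9, 6, 9, 69]` → a = [42, 9, 6, 9, 69]
`b = a[1:4]` → b = [9, 6, 9]
`c = a` → c = [42, 9, 6, 9, 69] (same object as a)
`a[2] = 317` → a = [42, 9, 317, 9, 69] (same object as c); c = [42, 9, 317, 9, 69] (same object as a)
`b.append(621)` → b = [9, 6, 9, 621]
`print(a)` → prints [42, 9, 317, 9, 69]
`print(b)` → prints [9, 6, 9, 621]
`print(c)` → prints [42, 9, 317, 9, 69]

Answer:
[42, 9, 317, 9, 69]
[9, 6, 9, 621]
[42, 9, 317, 9, 69]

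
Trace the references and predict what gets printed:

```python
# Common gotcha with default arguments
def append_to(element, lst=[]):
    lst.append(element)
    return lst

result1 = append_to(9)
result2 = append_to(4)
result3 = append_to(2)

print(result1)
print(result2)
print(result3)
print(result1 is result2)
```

Key concept: mutable default argument gotcha.
Step by step:
`result1 = append_to(9)` → result1 = [9]
`result2 = append_to(4)` → result1 = [9, 4] (same object as result2); result2 = [9, 4] (same object as result1)
`result3 = append_to(2)` → result1 = [9, 4, 2] (same object as result2, result3); result2 = [9, 4, 2] (same object as result1, result3); result3 = [9, 4, 2] (same object as result1, result2)
`print(result1)` → prints [9, 4, 2]
`print(result2)` → prints [9, 4, 2]
`print(result3)` → prints [9, 4, 2]
`print(result1 is result2)` → prints True

Answer:
[9, 4, 2]
[9, 4, 2]
[9, 4, 2]
True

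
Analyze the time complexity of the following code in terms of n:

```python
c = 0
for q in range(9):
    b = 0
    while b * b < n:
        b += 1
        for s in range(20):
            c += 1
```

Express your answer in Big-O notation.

Each loop level contributes: 1 × √n × 1. Multiplying the contributions gives O(√n).

Answer: O(√n)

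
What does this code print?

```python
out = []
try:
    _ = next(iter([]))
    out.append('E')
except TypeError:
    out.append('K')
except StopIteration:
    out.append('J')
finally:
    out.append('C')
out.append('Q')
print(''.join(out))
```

Execution trace: 'J' (except StopIteration) → 'C' (finally) → 'Q' (after the try/except). Output: JCQ

Answer: JCQ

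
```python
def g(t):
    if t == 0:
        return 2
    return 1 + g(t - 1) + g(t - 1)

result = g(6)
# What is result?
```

g(t) = 1 + 2·g(t-1), g(0)=2. Closed form: (2+1)·2^6 - 1 = 191.

Answer: 191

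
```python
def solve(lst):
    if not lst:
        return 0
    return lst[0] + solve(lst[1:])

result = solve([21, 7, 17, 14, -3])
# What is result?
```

21 + 7 + 17 + 14 + (-3) + 0 = 56

Answer: 56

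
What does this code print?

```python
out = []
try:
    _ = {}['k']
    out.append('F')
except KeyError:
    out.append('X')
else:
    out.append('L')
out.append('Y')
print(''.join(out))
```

Execution trace: 'X' (except KeyError) → 'Y' (after the try/except). Output: XY

Answer: XY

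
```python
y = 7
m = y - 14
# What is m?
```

Trace:
`y = 7` → y = 7
`m = y - 14` → m = -7
So m = -7

Answer: -7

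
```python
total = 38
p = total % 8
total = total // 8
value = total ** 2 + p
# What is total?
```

Trace:
`total = 38` → total = 38
`p = total % 8` → p = 6
`total = total // 8` → total = 4
`value = total ** 2 + p` → value = 22
So total = 4

Answer: 4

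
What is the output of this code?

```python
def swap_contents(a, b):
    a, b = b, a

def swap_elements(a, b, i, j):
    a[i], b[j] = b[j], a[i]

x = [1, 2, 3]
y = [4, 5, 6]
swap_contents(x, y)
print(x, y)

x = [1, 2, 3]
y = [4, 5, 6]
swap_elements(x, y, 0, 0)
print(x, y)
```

Key concept: parameter rebinding vs mutation.
Step by step:
`x = [1, 2, 3]` → x = [1, 2, 3]
`y = [4, 5, 6]` → y = [4, 5, 6]
`swap_contents(x, y)` → no visible change to tracked variables
`print(x, y)` → prints [1, 2, 3] [4, 5, 6]
`x = [1, 2, 3]` → x = [1, 2, 3]
`y = [4, 5, 6]` → y = [4, 5, 6]
`swap_elements(x, y, 0, 0)` → x = [4, 2, 3]; y = [1, 5, 6]
`print(x, y)` → prints [4, 2, 3] [1, 5, 6]

Answer:
[1, 2, 3] [4, 5, 6]
[4, 2, 3] [1, 5, 6]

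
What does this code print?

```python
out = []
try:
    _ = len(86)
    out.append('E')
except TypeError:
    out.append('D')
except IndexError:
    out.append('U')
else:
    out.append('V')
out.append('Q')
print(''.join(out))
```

Execution trace: 'D' (except TypeError) → 'Q' (after the try/except). Output: DQ

Answer: DQ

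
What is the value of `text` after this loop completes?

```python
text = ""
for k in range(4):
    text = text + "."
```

Repeat '.' 4 times
`text` takes the values: "" → "." → ".." → "..." → "...."

Answer: "...."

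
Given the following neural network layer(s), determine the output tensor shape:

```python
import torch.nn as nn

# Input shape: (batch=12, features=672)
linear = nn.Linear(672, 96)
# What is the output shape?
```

Input: (12, 672) -> Output: (12, 96)

Answer: (12, 96)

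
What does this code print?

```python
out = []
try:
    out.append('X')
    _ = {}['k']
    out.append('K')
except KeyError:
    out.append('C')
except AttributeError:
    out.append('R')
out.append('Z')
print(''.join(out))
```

Execution trace: 'X' (try body) → 'C' (except KeyError) → 'Z' (after the try/except). Output: XCZ

Answer: XCZ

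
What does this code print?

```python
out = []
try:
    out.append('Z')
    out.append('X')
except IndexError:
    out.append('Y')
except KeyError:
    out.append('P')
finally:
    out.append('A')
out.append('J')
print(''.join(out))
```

Execution trace: 'Z' (try body) → 'X' (try body, no exception) → 'A' (finally) → 'J' (after the try/except). Output: ZXAJ

Answer: ZXAJ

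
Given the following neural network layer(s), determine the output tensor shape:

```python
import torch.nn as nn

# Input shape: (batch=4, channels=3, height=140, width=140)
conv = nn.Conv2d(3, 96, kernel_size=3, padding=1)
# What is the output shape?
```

Input: (4, 3, 140, 140) -> Output: (4, 96, 140, 140)

Answer: (4, 96, 140, 140)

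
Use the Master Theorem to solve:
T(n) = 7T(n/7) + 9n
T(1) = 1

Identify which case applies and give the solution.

a=7, b=7, f(n)=9n. log_7(7) = 1. Since c=1 = 1, Case 2 applies: T(n) = Θ(n^log_b(a) · log n) = O(n log n).

Answer: O(n log n) - Case 2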